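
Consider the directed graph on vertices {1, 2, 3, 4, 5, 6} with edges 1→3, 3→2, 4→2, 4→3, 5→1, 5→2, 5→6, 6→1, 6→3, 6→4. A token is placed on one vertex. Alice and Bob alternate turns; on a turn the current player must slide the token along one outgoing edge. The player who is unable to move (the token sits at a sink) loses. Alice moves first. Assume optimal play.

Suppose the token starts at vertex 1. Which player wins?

Compute win/loss labels from the base case upward. A position with no move is L. Any other position is W if it can reach an L in one move, else L.
Every edge goes from a vertex to one that appears earlier in the order 2, 3, 4, 1, 6, 5, so processing vertices in that order labels each vertex after all of its successors.
2: no outgoing edge → L
3: reaches L-position 2 → W
4: reaches L-position 2 → W
1: only reaches 3(W), which is W → L
6: reaches L-position 1 → W
5: reaches L-position 1 → W
Every move from 1 reaches a W position, so the mover loses.

Bob wins.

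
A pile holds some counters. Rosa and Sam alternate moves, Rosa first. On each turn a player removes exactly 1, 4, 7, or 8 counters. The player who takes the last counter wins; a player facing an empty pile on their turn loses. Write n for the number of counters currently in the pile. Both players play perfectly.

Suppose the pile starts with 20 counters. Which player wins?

Rosa wins.

Build the W/L table. Terminal = L. A non-terminal position is W if it has a move to some L; otherwise it is L.
n=0: no move → L
n=1: →0(L), so W
n=2: →1(W) only, which is W, so L
n=3: →2(L), so W
n=4: →0(L), so W
n=5: →4(W), 1(W) — all W, so L
n=6: →5(L), so W
n=7: →0(L), so W
n=8: →0(L), so W
n=9: →5(L), so W
n=10: →2(L), so W
n=11: →10(W), 7(W), 4(W), 3(W) — all W, so L
n=12: →11(L), so W
n=13: →5(L), so W
n=14: →13(W), 10(W), 7(W), 6(W) — all W, so L
n=15: →14(L), so W
n=16: →15(W), 12(W), 9(W), 8(W) — all W, so L
n=17: →16(L), so W
n=18: →14(L), so W
n=19: →11(L), so W
n=20: →16(L), so W
The starting position 20 is W: Rosa should remove 4, leaving 16, handing over an L position.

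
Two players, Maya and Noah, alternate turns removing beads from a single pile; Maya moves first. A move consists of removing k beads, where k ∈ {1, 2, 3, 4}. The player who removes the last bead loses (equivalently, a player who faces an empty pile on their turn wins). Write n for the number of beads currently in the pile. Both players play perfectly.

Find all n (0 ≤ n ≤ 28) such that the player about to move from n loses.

1, 6, 11, 16, 21, 26

Classify positions by backward induction: terminal positions (no move available) are W. From any other position, the mover wins iff some move reaches an L.
n=0: no move; the opponent has just taken the last bead and therefore loses → W
n=1: the only move is to 0(W), a W ⇒ L
n=2: can move to 1, which is L ⇒ W
n=3: can move to 1, which is L ⇒ W
n=4: can move to 1, which is L ⇒ W
n=5: can move to 1, which is L ⇒ W
n=6: moves to 5(W), 4(W), 3(W), 2(W); every one is W ⇒ L
n=7: can move to 6, which is L ⇒ W
n=8: can move to 6, which is L ⇒ W
n=9: can move to 6, which is L ⇒ W
n=10: can move to 6, which is L ⇒ W
n=11: moves to 10(W), 9(W), 8(W), 7(W); every one is W ⇒ L
n=12: can move to 11, which is L ⇒ W
n=13: can move to 11, which is L ⇒ W
n=14: can move to 11, which is L ⇒ W
n=15: can move to 11, which is L ⇒ W
n=16: moves to 15(W), 14(W), 13(W), 12(W); every one is W ⇒ L
n=17: can move to 16, which is L ⇒ W
n=18: can move to 16, which is L ⇒ W
n=19: can move to 16, which is L ⇒ W
n=20: can move to 16, which is L ⇒ W
n=21: moves to 20(W), 19(W), 18(W), 17(W); every one is W ⇒ L
n=22: can move to 21, which is L ⇒ W
n=23: can move to 21, which is L ⇒ W
n=24: can move to 21, which is L ⇒ W
n=25: can move to 21, which is L ⇒ W
n=26: moves to 25(W), 24(W), 23(W), 22(W); every one is W ⇒ L
n=27: can move to 26, which is L ⇒ W
n=28: can move to 26, which is L ⇒ W
Reading off the rows marked L gives the requested list; there are 6 such values of n.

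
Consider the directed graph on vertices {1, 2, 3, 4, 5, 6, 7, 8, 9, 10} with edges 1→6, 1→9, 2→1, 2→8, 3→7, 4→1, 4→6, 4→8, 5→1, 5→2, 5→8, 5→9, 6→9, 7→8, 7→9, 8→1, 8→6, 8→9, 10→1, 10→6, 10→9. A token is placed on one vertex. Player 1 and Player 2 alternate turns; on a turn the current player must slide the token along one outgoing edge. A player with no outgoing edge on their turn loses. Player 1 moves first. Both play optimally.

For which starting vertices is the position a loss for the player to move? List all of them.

2, 3, 4, 9

Work bottom-up. With no move the player to move loses. Otherwise the position is W if at least one move leads to an L position for the opponent, and L if every move leads to a W.
Every edge goes from a vertex to one that appears earlier in the order 9, 6, 1, 8, 7, 10, 2, 3, 5, 4, so processing vertices in that order labels each vertex after all of its successors.
9: no outgoing edge → L
6: reaches L-position 9 → W
1: reaches L-position 9 → W
8: reaches L-position 9 → W
7: reaches L-position 9 → W
10: reaches L-position 9 → W
2: only reaches 8(W), 1(W), all W → L
3: only reaches 7(W), which is W → L
5: reaches L-position 2 → W
4: only reaches 8(W), 1(W), 6(W), all W → L
Reading off the rows marked L gives the requested list; there are 4 such vertices.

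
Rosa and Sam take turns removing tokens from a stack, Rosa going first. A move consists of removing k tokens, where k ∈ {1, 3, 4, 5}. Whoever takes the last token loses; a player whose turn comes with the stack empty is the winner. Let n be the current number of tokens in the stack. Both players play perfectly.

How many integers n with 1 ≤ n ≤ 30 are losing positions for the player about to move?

8

Use the standard recursion: the mover wins at a terminal position; elsewhere, the mover wins exactly when some move hands the opponent an L position.
n=0: no move; the opponent has just taken the last token and therefore loses → W
n=1: only reaches 0(W), which is W → L
n=2: reaches L-position 1 → W
n=3: only reaches 2(W), 0(W), all W → L
n=4: reaches L-position 3 → W
n=5: reaches L-position 1 → W
n=6: reaches L-position 3 → W
n=7: reaches L-position 3 → W
n=8: reaches L-position 3 → W
n=9: only reaches 8(W), 6(W), 5(W), 4(W), all W → L
n=10: reaches L-position 9 → W
n=11: only reaches 10(W), 8(W), 7(W), 6(W), all W → L
n=12: reaches L-position 11 → W
n=13: reaches L-position 9 → W
n=14: reaches L-position 11 → W
n=15: reaches L-position 11 → W
n=16: reaches L-position 11 → W
n=17: only reaches 16(W), 14(W), 13(W), 12(W), all W → L
n=18: reaches L-position 17 → W
n=19: only reaches 18(W), 16(W), 15(W), 14(W), all W → L
n=20: reaches L-position 19 → W
n=21: reaches L-position 17 → W
n=22: reaches L-position 19 → W
n=23: reaches L-position 19 → W
n=24: reaches L-position 19 → W
n=25: only reaches 24(W), 22(W), 21(W), 20(W), all W → L
n=26: reaches L-position 25 → W
n=27: only reaches 26(W), 24(W), 23(W), 22(W), all W → L
n=28: reaches L-position 27 → W
n=29: reaches L-position 25 → W
n=30: reaches L-position 27 → W
L entries with 1 ≤ n ≤ 30 (the range starts at n=1): n = 1, 3, 9, 11, 17, 19, 25, 27; that makes 8.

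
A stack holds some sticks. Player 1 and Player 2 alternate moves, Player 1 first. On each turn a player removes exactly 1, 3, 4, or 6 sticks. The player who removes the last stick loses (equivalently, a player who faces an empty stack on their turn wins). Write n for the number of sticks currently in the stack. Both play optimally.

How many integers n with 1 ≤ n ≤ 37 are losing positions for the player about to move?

Label each position W (a win for the player to move) or L (a loss). A position with no legal move is W; any other position is W exactly when some move reaches an L, and L when every move reaches a W.
n=0: no move; the opponent has just taken the last stick and therefore loses → W
n=1: only reaches 0(W), which is W → L
n=2: reaches L-position 1 → W
n=3: only reaches 2(W), 0(W), all W → L
n=4: reaches L-position 3 → W
n=5: reaches L-position 1 → W
n=6: reaches L-position 3 → W
n=7: reaches L-position 3 → W
n=8: only reaches 7(W), 5(W), 4(W), 2(W), all W → L
n=9: reaches L-position 8 → W
n=10: only reaches 9(W), 7(W), 6(W), 4(W), all W → L
n=11: reaches L-position 10 → W
n=12: reaches L-position 8 → W
n=13: reaches L-position 10 → W
n=14: reaches L-position 10 → W
n=15: only reaches 14(W), 12(W), 11(W), 9(W), all W → L
n=16: reaches L-position 15 → W
n=17: only reaches 16(W), 14(W), 13(W), 11(W), all W → L
n=18: reaches L-position 17 → W
n=19: reaches L-position 15 → W
n=20: reaches L-position 17 → W
n=21: reaches L-position 17 → W
n=22: only reaches 21(W), 19(W), 18(W), 16(W), all W → L
n=23: reaches L-position 22 → W
n=24: only reaches 23(W), 21(W), 20(W), 18(W), all W → L
n=25: reaches L-position 24 → W
n=26: reaches L-position 22 → W
n=27: reaches L-position 24 → W
n=28: reaches L-position 24 → W
n=29: only reaches 28(W), 26(W), 25(W), 23(W), all W → L
n=30: reaches L-position 29 → W
n=31: only reaches 30(W), 28(W), 27(W), 25(W), all W → L
n=32: reaches L-position 31 → W
n=33: reaches L-position 29 → W
n=34: reaches L-position 31 → W
n=35: reaches L-position 31 → W
n=36: only reaches 35(W), 33(W), 32(W), 30(W), all W → L
n=37: reaches L-position 36 → W
L entries with 1 ≤ n ≤ 37 (the range starts at n=1): n = 1, 3, 8, 10, 15, 17, 22, 24, 29, 31, 36; that makes 11.

11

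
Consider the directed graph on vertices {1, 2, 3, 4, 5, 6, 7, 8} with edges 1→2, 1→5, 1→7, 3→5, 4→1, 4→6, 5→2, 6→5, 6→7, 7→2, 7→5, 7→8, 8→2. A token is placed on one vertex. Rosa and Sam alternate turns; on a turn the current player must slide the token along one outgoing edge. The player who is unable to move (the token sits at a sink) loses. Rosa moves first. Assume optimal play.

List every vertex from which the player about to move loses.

Use the standard recursion: the mover loses at a terminal position; elsewhere, the mover wins exactly when some move hands the opponent an L position.
Every edge goes from a vertex to one that appears earlier in the order 2, 8, 5, 7, 6, 3, 1, 4, so processing vertices in that order labels each vertex after all of its successors.
2: no outgoing edge → L
8: can move to 2, which is L ⇒ W
5: can move to 2, which is L ⇒ W
7: can move to 2, which is L ⇒ W
6: moves to 7(W), 5(W); every one is W ⇒ L
3: the only move is to 5(W), a W ⇒ L
1: can move to 2, which is L ⇒ W
4: can move to 6, which is L ⇒ W
Reading off the rows marked L gives the requested list; there are 3 such vertices.

2, 3, 6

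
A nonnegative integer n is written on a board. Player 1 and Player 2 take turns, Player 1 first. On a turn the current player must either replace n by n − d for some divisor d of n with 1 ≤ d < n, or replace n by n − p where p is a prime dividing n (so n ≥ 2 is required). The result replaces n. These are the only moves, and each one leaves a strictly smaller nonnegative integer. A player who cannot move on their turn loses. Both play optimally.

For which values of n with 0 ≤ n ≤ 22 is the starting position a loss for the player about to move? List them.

0, 1, 4, 9, 14, 20

Use the standard recursion: the mover loses at a terminal position; elsewhere, the mover wins exactly when some move hands the opponent an L position.
n=0: no move → L
n=1: no move → L
n=2: can move to 0, which is L ⇒ W
n=3: can move to 0, which is L ⇒ W
n=4: moves to 2(W), 3(W); every one is W ⇒ L
n=5: can move to 0, which is L ⇒ W
n=6: can move to 4, which is L ⇒ W
n=7: can move to 0, which is L ⇒ W
n=8: can move to 4, which is L ⇒ W
n=9: moves to 6(W), 8(W); every one is W ⇒ L
n=10: can move to 9, which is L ⇒ W
n=11: can move to 0, which is L ⇒ W
n=12: can move to 9, which is L ⇒ W
n=13: can move to 0, which is L ⇒ W
n=14: moves to 7(W), 12(W), 13(W); every one is W ⇒ L
n=15: can move to 14, which is L ⇒ W
n=16: can move to 14, which is L ⇒ W
n=17: can move to 0, which is L ⇒ W
n=18: can move to 9, which is L ⇒ W
n=19: can move to 0, which is L ⇒ W
n=20: moves to 10(W), 15(W), 16(W), 18(W), 19(W); every one is W ⇒ L
n=21: can move to 14, which is L ⇒ W
n=22: can move to 20, which is L ⇒ W
Reading off the rows marked L gives the requested list; there are 6 such values of n.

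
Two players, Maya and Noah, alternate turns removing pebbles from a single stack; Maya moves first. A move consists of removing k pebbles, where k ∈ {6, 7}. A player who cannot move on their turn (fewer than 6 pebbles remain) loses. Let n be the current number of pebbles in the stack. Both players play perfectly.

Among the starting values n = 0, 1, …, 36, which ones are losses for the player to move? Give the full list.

0, 1, 2, 3, 4, 5, 13, 14, 15, 16, 17, 18, 26, 27, 28, 29, 30, 31

Positions with no move are L. A position that does have a move is losing for the player to move precisely when every available move leads to a winning position for the opponent. Fill in the labels:
n=0: no move → L
n=1: no move → L
n=2: no move → L
n=3: no move → L
n=4: no move → L
n=5: no move → L
n=6: reaches L-position 0 → W
n=7: reaches L-position 1 → W
n=8: reaches L-position 2 → W
n=9: reaches L-position 3 → W
n=10: reaches L-position 4 → W
n=11: reaches L-position 5 → W
n=12: reaches L-position 5 → W
n=13: only reaches 7(W), 6(W), all W → L
n=14: only reaches 8(W), 7(W), all W → L
n=15: only reaches 9(W), 8(W), all W → L
n=16: only reaches 10(W), 9(W), all W → L
n=17: only reaches 11(W), 10(W), all W → L
n=18: only reaches 12(W), 11(W), all W → L
n=19: reaches L-position 13 → W
n=20: reaches L-position 14 → W
n=21: reaches L-position 15 → W
n=22: reaches L-position 16 → W
n=23: reaches L-position 17 → W
n=24: reaches L-position 18 → W
n=25: reaches L-position 18 → W
n=26: only reaches 20(W), 19(W), all W → L
n=27: only reaches 21(W), 20(W), all W → L
n=28: only reaches 22(W), 21(W), all W → L
n=29: only reaches 23(W), 22(W), all W → L
n=30: only reaches 24(W), 23(W), all W → L
n=31: only reaches 25(W), 24(W), all W → L
n=32: reaches L-position 26 → W
n=33: reaches L-position 27 → W
n=34: reaches L-position 28 → W
n=35: reaches L-position 29 → W
n=36: reaches L-position 30 → W
The losing starting values of n are exactly the entries labelled L in this table (18 of them).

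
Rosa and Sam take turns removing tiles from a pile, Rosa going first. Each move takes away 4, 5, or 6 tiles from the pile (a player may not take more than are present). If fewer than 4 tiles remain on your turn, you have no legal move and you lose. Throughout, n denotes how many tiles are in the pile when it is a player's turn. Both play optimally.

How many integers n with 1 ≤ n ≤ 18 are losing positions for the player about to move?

Work bottom-up. With no move the player to move loses. Otherwise the position is W if at least one move leads to an L position for the opponent, and L if every move leads to a W.
n=0: no move → L
n=1: no move → L
n=2: no move → L
n=3: no move → L
n=4: →0(L), so W
n=5: →1(L), so W
n=6: →2(L), so W
n=7: →3(L), so W
n=8: →3(L), so W
n=9: →3(L), so W
n=10: →6(W), 5(W), 4(W) — all W, so L
n=11: →7(W), 6(W), 5(W) — all W, so L
n=12: →8(W), 7(W), 6(W) — all W, so L
n=13: →9(W), 8(W), 7(W) — all W, so L
n=14: →10(L), so W
n=15: →11(L), so W
n=16: →12(L), so W
n=17: →13(L), so W
n=18: →13(L), so W
L entries with 1 ≤ n ≤ 18 (n=0 is outside the asked range and is not counted): n = 1, 2, 3, 10, 11, 12, 13; that makes 7.

7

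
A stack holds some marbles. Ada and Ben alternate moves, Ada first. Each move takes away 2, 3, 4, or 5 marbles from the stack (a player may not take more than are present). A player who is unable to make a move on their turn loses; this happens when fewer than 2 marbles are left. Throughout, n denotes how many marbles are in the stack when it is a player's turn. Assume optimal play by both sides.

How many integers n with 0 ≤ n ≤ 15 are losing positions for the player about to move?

6

Build the W/L table. Terminal = L. A non-terminal position is W if it has a move to some L; otherwise it is L.
n=0: no move → L
n=1: no move → L
n=2: W (go to 0, an L position)
n=3: W (go to 1, an L position)
n=4: W (go to 1, an L position)
n=5: W (go to 1, an L position)
n=6: W (go to 1, an L position)
n=7: L (options 5(W), 4(W), 3(W), 2(W) are all W)
n=8: L (options 6(W), 5(W), 4(W), 3(W) are all W)
n=9: W (go to 7, an L position)
n=10: W (go to 8, an L position)
n=11: W (go to 8, an L position)
n=12: W (go to 8, an L position)
n=13: W (go to 8, an L position)
n=14: L (options 12(W), 11(W), 10(W), 9(W) are all W)
n=15: L (options 13(W), 12(W), 11(W), 10(W) are all W)
L entries with 0 ≤ n ≤ 15: n = 0, 1, 7, 8, 14, 15; that makes 6.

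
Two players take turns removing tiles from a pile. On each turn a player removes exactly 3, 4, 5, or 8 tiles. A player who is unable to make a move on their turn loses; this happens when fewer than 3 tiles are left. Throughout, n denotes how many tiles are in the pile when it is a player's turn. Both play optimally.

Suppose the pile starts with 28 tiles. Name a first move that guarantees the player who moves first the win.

Remove 4, leaving 24.

Work bottom-up. With no move the player to move loses. Otherwise the position is W if at least one move leads to an L position for the opponent, and L if every move leads to a W.
n=0: no move → L
n=1: no move → L
n=2: no move → L
n=3: can move to 0, which is L ⇒ W
n=4: can move to 1, which is L ⇒ W
n=5: can move to 2, which is L ⇒ W
n=6: can move to 2, which is L ⇒ W
n=7: can move to 2, which is L ⇒ W
n=8: can move to 0, which is L ⇒ W
n=9: can move to 1, which is L ⇒ W
n=10: can move to 2, which is L ⇒ W
n=11: moves to 8(W), 7(W), 6(W), 3(W); every one is W ⇒ L
n=12: moves to 9(W), 8(W), 7(W), 4(W); every one is W ⇒ L
n=13: moves to 10(W), 9(W), 8(W), 5(W); every one is W ⇒ L
n=14: can move to 11, which is L ⇒ W
n=15: can move to 12, which is L ⇒ W
n=16: can move to 13, which is L ⇒ W
n=17: can move to 13, which is L ⇒ W
n=18: can move to 13, which is L ⇒ W
n=19: can move to 11, which is L ⇒ W
n=20: can move to 12, which is L ⇒ W
n=21: can move to 13, which is L ⇒ W
n=22: moves to 19(W), 18(W), 17(W), 14(W); every one is W ⇒ L
n=23: moves to 20(W), 19(W), 18(W), 15(W); every one is W ⇒ L
n=24: moves to 21(W), 20(W), 19(W), 16(W); every one is W ⇒ L
n=25: can move to 22, which is L ⇒ W
n=26: can move to 23, which is L ⇒ W
n=27: can move to 24, which is L ⇒ W
n=28: can move to 24, which is L ⇒ W
From 28, the L positions reachable in one move are: 24, 23. Any move reaching one of these is winning.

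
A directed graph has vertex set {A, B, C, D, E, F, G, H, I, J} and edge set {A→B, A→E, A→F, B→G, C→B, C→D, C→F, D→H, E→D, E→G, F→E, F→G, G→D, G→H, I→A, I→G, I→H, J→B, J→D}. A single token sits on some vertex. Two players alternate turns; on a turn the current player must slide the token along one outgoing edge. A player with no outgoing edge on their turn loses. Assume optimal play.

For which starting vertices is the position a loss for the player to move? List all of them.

Use the standard recursion: the mover loses at a terminal position; elsewhere, the mover wins exactly when some move hands the opponent an L position.
Every edge goes from a vertex to one that appears earlier in the order H, D, G, B, E, F, A, C, J, I, so processing vertices in that order labels each vertex after all of its successors.
H: no outgoing edge → L
D: can move to H, which is L ⇒ W
G: can move to H, which is L ⇒ W
B: the only move is to G(W), a W ⇒ L
E: moves to G(W), D(W); every one is W ⇒ L
F: can move to E, which is L ⇒ W
A: can move to E, which is L ⇒ W
C: can move to B, which is L ⇒ W
J: can move to B, which is L ⇒ W
I: can move to H, which is L ⇒ W
The losing starting vertices are exactly the entries labelled L in this table (3 of them).

B, E, H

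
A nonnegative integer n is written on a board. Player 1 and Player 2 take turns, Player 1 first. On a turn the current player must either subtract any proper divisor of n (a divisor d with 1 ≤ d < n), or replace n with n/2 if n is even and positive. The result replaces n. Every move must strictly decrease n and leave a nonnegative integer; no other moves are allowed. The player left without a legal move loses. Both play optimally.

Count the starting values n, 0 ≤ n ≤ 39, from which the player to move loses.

21

Compute win/loss labels from the base case upward. A position with no move is L. Any other position is W if it can reach an L in one move, else L.
n=0: no move → L
n=1: no move → L
n=2: can move to 1, which is L ⇒ W
n=3: the only move is to 2(W), a W ⇒ L
n=4: can move to 3, which is L ⇒ W
n=5: the only move is to 4(W), a W ⇒ L
n=6: can move to 3, which is L ⇒ W
n=7: the only move is to 6(W), a W ⇒ L
n=8: can move to 7, which is L ⇒ W
n=9: moves to 6(W), 8(W); every one is W ⇒ L
n=10: can move to 5, which is L ⇒ W
n=11: the only move is to 10(W), a W ⇒ L
n=12: can move to 9, which is L ⇒ W
n=13: the only move is to 12(W), a W ⇒ L
n=14: can move to 7, which is L ⇒ W
n=15: moves to 10(W), 12(W), 14(W); every one is W ⇒ L
n=16: can move to 15, which is L ⇒ W
n=17: the only move is to 16(W), a W ⇒ L
n=18: can move to 9, which is L ⇒ W
n=19: the only move is to 18(W), a W ⇒ L
n=20: can move to 15, which is L ⇒ W
n=21: moves to 14(W), 18(W), 20(W); every one is W ⇒ L
n=22: can move to 11, which is L ⇒ W
n=23: the only move is to 22(W), a W ⇒ L
n=24: can move to 21, which is L ⇒ W
n=25: moves to 20(W), 24(W); every one is W ⇒ L
n=26: can move to 13, which is L ⇒ W
n=27: moves to 18(W), 24(W), 26(W); every one is W ⇒ L
n=28: can move to 21, which is L ⇒ W
n=29: the only move is to 28(W), a W ⇒ L
n=30: can move to 15, which is L ⇒ W
n=31: the only move is to 30(W), a W ⇒ L
n=32: can move to 31, which is L ⇒ W
n=33: moves to 22(W), 30(W), 32(W); every one is W ⇒ L
n=34: can move to 17, which is L ⇒ W
n=35: moves to 28(W), 30(W), 34(W); every one is W ⇒ L
n=36: can move to 27, which is L ⇒ W
n=37: the only move is to 36(W), a W ⇒ L
n=38: can move to 19, which is L ⇒ W
n=39: moves to 26(W), 36(W), 38(W); every one is W ⇒ L
L entries with 0 ≤ n ≤ 39: n = 0, 1, 3, 5, 7, 9, 11, 13, 15, 17, 19, 21, 23, 25, 27, 29, 31, 33, 35, 37, 39; that makes 21.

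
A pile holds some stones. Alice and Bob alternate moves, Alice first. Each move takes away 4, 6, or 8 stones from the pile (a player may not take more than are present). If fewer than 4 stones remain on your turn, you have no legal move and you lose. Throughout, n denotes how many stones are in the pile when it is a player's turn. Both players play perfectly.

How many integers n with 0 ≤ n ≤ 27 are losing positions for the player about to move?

Label each position W (a win for the player to move) or L (a loss). A position with no legal move is L; any other position is W exactly when some move reaches an L, and L when every move reaches a W.
n=0: no move → L
n=1: no move → L
n=2: no move → L
n=3: no move → L
n=4: W (go to 0, an L position)
n=5: W (go to 1, an L position)
n=6: W (go to 2, an L position)
n=7: W (go to 3, an L position)
n=8: W (go to 2, an L position)
n=9: W (go to 3, an L position)
n=10: W (go to 2, an L position)
n=11: W (go to 3, an L position)
n=12: L (options 8(W), 6(W), 4(W) are all W)
n=13: L (options 9(W), 7(W), 5(W) are all W)
n=14: L (options 10(W), 8(W), 6(W) are all W)
n=15: L (options 11(W), 9(W), 7(W) are all W)
n=16: W (go to 12, an L position)
n=17: W (go to 13, an L position)
n=18: W (go to 14, an L position)
n=19: W (go to 15, an L position)
n=20: W (go to 14, an L position)
n=21: W (go to 15, an L position)
n=22: W (go to 14, an L position)
n=23: W (go to 15, an L position)
n=24: L (options 20(W), 18(W), 16(W) are all W)
n=25: L (options 21(W), 19(W), 17(W) are all W)
n=26: L (options 22(W), 20(W), 18(W) are all W)
n=27: L (options 23(W), 21(W), 19(W) are all W)
L entries with 0 ≤ n ≤ 27: n = 0, 1, 2, 3, 12, 13, 14, 15, 24, 25, 26, 27; that makes 12.

12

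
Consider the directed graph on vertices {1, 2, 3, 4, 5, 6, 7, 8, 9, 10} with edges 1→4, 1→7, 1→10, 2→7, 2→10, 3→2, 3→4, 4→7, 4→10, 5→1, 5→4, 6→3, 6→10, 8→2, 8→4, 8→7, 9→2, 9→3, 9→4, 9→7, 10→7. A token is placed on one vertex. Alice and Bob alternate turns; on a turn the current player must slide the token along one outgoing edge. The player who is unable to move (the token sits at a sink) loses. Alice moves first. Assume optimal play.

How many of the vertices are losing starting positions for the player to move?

Compute win/loss labels from the base case upward. A position with no move is L. Any other position is W if it can reach an L in one move, else L.
Every edge goes from a vertex to one that appears earlier in the order 7, 10, 4, 1, 2, 8, 3, 9, 6, 5, so processing vertices in that order labels each vertex after all of its successors.
7: no outgoing edge → L
10: W (go to 7, an L position)
4: W (go to 7, an L position)
1: W (go to 7, an L position)
2: W (go to 7, an L position)
8: W (go to 7, an L position)
3: L (options 2(W), 4(W) are all W)
9: W (go to 3, an L position)
6: W (go to 3, an L position)
5: L (options 1(W), 4(W) are all W)
The L vertices are 3, 5, 7; that is 3 in all.

3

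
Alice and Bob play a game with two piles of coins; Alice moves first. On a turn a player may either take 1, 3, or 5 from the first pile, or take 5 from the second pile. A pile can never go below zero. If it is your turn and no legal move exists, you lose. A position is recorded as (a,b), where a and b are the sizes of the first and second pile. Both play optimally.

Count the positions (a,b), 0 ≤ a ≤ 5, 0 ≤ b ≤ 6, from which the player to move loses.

21

Use the standard recursion: the mover loses at a terminal position; elsewhere, the mover wins exactly when some move hands the opponent an L position.
Every move lowers a or b (never raises either), so fill the grid row by row in increasing a, and left to right within a row: each cell's successors are then already labelled.
      b=0  b=1  b=2  b=3  b=4  b=5  b=6
a=0:    L    L    L    L    L    W    W
a=1:    W    W    W    W    W    L    L
a=2:    L    L    L    L    L    W    W
a=3:    W    W    W    W    W    L    L
a=4:    L    L    L    L    L    W    W
a=5:    W    W    W    W    W    L    L
Cells with no legal move (terminal, hence L): (0,0), (0,1), (0,2), (0,3), (0,4).
The remaining L cells, each justified by listing all of its moves:
(1,5): moves to (0,5)(W), (1,0)(W); every one is W ⇒ L
(1,6): moves to (0,6)(W), (1,1)(W); every one is W ⇒ L
(2,0): the only move is to (1,0)(W), a W ⇒ L
(2,1): the only move is to (1,1)(W), a W ⇒ L
(2,2): the only move is to (1,2)(W), a W ⇒ L
(2,3): the only move is to (1,3)(W), a W ⇒ L
(2,4): the only move is to (1,4)(W), a W ⇒ L
(3,5): moves to (2,5)(W), (0,5)(W), (3,0)(W); every one is W ⇒ L
(3,6): moves to (2,6)(W), (0,6)(W), (3,1)(W); every one is W ⇒ L
(4,0): moves to (3,0)(W), (1,0)(W); every one is W ⇒ L
(4,1): moves to (3,1)(W), (1,1)(W); every one is W ⇒ L
(4,2): moves to (3,2)(W), (1,2)(W); every one is W ⇒ L
(4,3): moves to (3,3)(W), (1,3)(W); every one is W ⇒ L
(4,4): moves to (3,4)(W), (1,4)(W); every one is W ⇒ L
(5,5): moves to (4,5)(W), (2,5)(W), (0,5)(W), (5,0)(W); every one is W ⇒ L
(5,6): moves to (4,6)(W), (2,6)(W), (0,6)(W), (5,1)(W); every one is W ⇒ L
Every other cell has at least one move into one of the L cells above, so it is W.
L cells per row: a=0: 5, a=1: 2, a=2: 5, a=3: 2, a=4: 5, a=5: 2; total 21.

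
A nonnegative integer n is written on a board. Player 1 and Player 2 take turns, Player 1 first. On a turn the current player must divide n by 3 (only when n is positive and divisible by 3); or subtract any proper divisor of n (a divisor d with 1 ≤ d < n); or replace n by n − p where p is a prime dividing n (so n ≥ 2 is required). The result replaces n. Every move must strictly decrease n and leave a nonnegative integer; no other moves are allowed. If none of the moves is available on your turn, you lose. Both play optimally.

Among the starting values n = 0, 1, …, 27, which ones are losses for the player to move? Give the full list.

0, 1, 4, 9, 14, 20, 26

Use the standard recursion: the mover loses at a terminal position; elsewhere, the mover wins exactly when some move hands the opponent an L position.
n=0: no move → L
n=1: no move → L
n=2: reaches L-position 0 → W
n=3: reaches L-position 0 → W
n=4: only reaches 2(W), 3(W), all W → L
n=5: reaches L-position 0 → W
n=6: reaches L-position 4 → W
n=7: reaches L-position 0 → W
n=8: reaches L-position 4 → W
n=9: only reaches 3(W), 6(W), 8(W), all W → L
n=10: reaches L-position 9 → W
n=11: reaches L-position 0 → W
n=12: reaches L-position 4 → W
n=13: reaches L-position 0 → W
n=14: only reaches 7(W), 12(W), 13(W), all W → L
n=15: reaches L-position 14 → W
n=16: reaches L-position 14 → W
n=17: reaches L-position 0 → W
n=18: reaches L-position 9 → W
n=19: reaches L-position 0 → W
n=20: only reaches 10(W), 15(W), 16(W), 18(W), 19(W), all W → L
n=21: reaches L-position 14 → W
n=22: reaches L-position 20 → W
n=23: reaches L-position 0 → W
n=24: reaches L-position 20 → W
n=25: reaches L-position 20 → W
n=26: only reaches 13(W), 24(W), 25(W), all W → L
n=27: reaches L-position 9 → W
Reading off the rows marked L gives the requested list; there are 7 such values of n.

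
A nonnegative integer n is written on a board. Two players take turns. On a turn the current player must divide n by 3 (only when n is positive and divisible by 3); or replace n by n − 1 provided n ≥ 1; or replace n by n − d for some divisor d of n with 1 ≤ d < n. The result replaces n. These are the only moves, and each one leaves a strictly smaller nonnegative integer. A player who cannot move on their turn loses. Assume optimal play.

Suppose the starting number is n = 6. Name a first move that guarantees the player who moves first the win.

Move to 2.

Compute win/loss labels from the base case upward. A position with no move is L. Any other position is W if it can reach an L in one move, else L.
n=0: no move → L
n=1: W (go to 0, an L position)
n=2: L (sole option 1(W) is W)
n=3: W (go to 2, an L position)
n=4: W (go to 2, an L position)
n=5: L (sole option 4(W) is W)
n=6: W (go to 2, an L position)
From 6, the L positions reachable in one move are: 2, 5. Any move reaching one of these is winning.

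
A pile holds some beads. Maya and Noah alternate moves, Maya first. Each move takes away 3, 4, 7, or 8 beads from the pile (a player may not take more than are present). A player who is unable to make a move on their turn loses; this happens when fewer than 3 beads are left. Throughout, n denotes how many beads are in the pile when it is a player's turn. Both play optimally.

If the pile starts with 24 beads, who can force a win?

Use the standard recursion: the mover loses at a terminal position; elsewhere, the mover wins exactly when some move hands the opponent an L position.
n=0: no move → L
n=1: no move → L
n=2: no move → L
n=3: reaches L-position 0 → W
n=4: reaches L-position 1 → W
n=5: reaches L-position 2 → W
n=6: reaches L-position 2 → W
n=7: reaches L-position 0 → W
n=8: reaches L-position 1 → W
n=9: reaches L-position 2 → W
n=10: reaches L-position 2 → W
n=11: only reaches 8(W), 7(W), 4(W), 3(W), all W → L
n=12: only reaches 9(W), 8(W), 5(W), 4(W), all W → L
n=13: only reaches 10(W), 9(W), 6(W), 5(W), all W → L
n=14: reaches L-position 11 → W
n=15: reaches L-position 12 → W
n=16: reaches L-position 13 → W
n=17: reaches L-position 13 → W
n=18: reaches L-position 11 → W
n=19: reaches L-position 12 → W
n=20: reaches L-position 13 → W
n=21: reaches L-position 13 → W
n=22: only reaches 19(W), 18(W), 15(W), 14(W), all W → L
n=23: only reaches 20(W), 19(W), 16(W), 15(W), all W → L
n=24: only reaches 21(W), 20(W), 17(W), 16(W), all W → L
The starting position 24 is L: whatever Maya does, the opponent receives a W position.

Noah wins.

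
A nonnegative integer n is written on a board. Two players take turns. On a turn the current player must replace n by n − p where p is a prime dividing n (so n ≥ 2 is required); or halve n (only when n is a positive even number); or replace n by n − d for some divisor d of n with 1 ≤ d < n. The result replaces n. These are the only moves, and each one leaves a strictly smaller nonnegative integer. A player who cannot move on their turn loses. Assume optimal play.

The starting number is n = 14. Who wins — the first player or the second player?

The second player wins.

Positions with no move are L. A position that does have a move is losing for the player to move precisely when every available move leads to a winning position for the opponent. Fill in the labels:
n=0: no move → L
n=1: no move → L
n=2: reaches L-position 0 → W
n=3: reaches L-position 0 → W
n=4: only reaches 2(W), 3(W), all W → L
n=5: reaches L-position 0 → W
n=6: reaches L-position 4 → W
n=7: reaches L-position 0 → W
n=8: reaches L-position 4 → W
n=9: only reaches 6(W), 8(W), all W → L
n=10: reaches L-position 9 → W
n=11: reaches L-position 0 → W
n=12: reaches L-position 9 → W
n=13: reaches L-position 0 → W
n=14: only reaches 7(W), 12(W), 13(W), all W → L
Every move from 14 reaches a W position, so the mover loses.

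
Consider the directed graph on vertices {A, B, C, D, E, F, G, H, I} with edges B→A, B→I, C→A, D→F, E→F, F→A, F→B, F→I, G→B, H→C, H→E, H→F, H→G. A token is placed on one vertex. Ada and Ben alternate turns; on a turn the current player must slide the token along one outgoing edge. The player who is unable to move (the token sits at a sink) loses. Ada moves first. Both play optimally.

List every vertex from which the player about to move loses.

A, D, E, G, I

Positions with no move are L. A position that does have a move is losing for the player to move precisely when every available move leads to a winning position for the opponent. Fill in the labels:
Every edge goes from a vertex to one that appears earlier in the order A, I, B, F, D, E, G, C, H, so processing vertices in that order labels each vertex after all of its successors.
A: no outgoing edge → L
I: no outgoing edge → L
B: can move to I, which is L ⇒ W
F: can move to I, which is L ⇒ W
D: the only move is to F(W), a W ⇒ L
E: the only move is to F(W), a W ⇒ L
G: the only move is to B(W), a W ⇒ L
C: can move to A, which is L ⇒ W
H: can move to G, which is L ⇒ W
The losing starting vertices are exactly the entries labelled L in this table (5 of them).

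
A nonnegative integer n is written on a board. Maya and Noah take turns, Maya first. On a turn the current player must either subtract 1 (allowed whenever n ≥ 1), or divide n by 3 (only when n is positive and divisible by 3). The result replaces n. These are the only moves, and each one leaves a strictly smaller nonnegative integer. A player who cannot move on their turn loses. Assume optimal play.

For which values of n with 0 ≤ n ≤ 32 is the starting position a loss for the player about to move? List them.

0, 2, 4, 7, 9, 11, 13, 15, 17, 19, 22, 24, 26, 28, 30, 32

Compute win/loss labels from the base case upward. A position with no move is L. Any other position is W if it can reach an L in one move, else L.
n=0: no move → L
n=1: W (go to 0, an L position)
n=2: L (sole option 1(W) is W)
n=3: W (go to 2, an L position)
n=4: L (sole option 3(W) is W)
n=5: W (go to 4, an L position)
n=6: W (go to 2, an L position)
n=7: L (sole option 6(W) is W)
n=8: W (go to 7, an L position)
n=9: L (options 3(W), 8(W) are all W)
n=10: W (go to 9, an L position)
n=11: L (sole option 10(W) is W)
n=12: W (go to 4, an L position)
n=13: L (sole option 12(W) is W)
n=14: W (go to 13, an L position)
n=15: L (options 5(W), 14(W) are all W)
n=16: W (go to 15, an L position)
n=17: L (sole option 16(W) is W)
n=18: W (go to 17, an L position)
n=19: L (sole option 18(W) is W)
n=20: W (go to 19, an L position)
n=21: W (go to 7, an L position)
n=22: L (sole option 21(W) is W)
n=23: W (go to 22, an L position)
n=24: L (options 8(W), 23(W) are all W)
n=25: W (go to 24, an L position)
n=26: L (sole option 25(W) is W)
n=27: W (go to 9, an L position)
n=28: L (sole option 27(W) is W)
n=29: W (go to 28, an L position)
n=30: L (options 10(W), 29(W) are all W)
n=31: W (go to 30, an L position)
n=32: L (sole option 31(W) is W)
Reading off the rows marked L gives the requested list; there are 16 such values of n.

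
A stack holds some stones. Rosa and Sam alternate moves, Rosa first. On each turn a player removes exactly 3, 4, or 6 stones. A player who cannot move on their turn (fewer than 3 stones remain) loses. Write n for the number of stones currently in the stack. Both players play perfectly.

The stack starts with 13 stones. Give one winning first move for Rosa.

Positions with no move are L. A position that does have a move is losing for the player to move precisely when every available move leads to a winning position for the opponent. Fill in the labels:
n=0: no move → L
n=1: no move → L
n=2: no move → L
n=3: reaches L-position 0 → W
n=4: reaches L-position 1 → W
n=5: reaches L-position 2 → W
n=6: reaches L-position 2 → W
n=7: reaches L-position 1 → W
n=8: reaches L-position 2 → W
n=9: only reaches 6(W), 5(W), 3(W), all W → L
n=10: only reaches 7(W), 6(W), 4(W), all W → L
n=11: only reaches 8(W), 7(W), 5(W), all W → L
n=12: reaches L-position 9 → W
n=13: reaches L-position 10 → W
From 13, the L positions reachable in one move are: 10, 9. Any move reaching one of these is winning.

Remove 3, leaving 10.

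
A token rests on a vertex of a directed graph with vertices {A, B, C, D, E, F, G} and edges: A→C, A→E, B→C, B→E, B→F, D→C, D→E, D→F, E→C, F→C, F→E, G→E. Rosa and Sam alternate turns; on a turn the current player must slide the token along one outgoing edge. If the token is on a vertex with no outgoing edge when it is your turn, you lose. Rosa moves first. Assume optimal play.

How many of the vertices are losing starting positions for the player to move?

2

Work bottom-up. With no move the player to move loses. Otherwise the position is W if at least one move leads to an L position for the opponent, and L if every move leads to a W.
Every edge goes from a vertex to one that appears earlier in the order C, E, A, F, D, B, G, so processing vertices in that order labels each vertex after all of its successors.
C: no outgoing edge → L
E: →C(L), so W
A: →C(L), so W
F: →C(L), so W
D: →C(L), so W
B: →C(L), so W
G: →E(W) only, which is W, so L
The L vertices are C, G; that is 2 in all.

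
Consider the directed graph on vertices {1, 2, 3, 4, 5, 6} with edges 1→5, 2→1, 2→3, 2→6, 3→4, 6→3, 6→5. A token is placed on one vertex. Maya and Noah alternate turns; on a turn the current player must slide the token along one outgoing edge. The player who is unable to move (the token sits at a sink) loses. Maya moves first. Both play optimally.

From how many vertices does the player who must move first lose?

3

Build the W/L table. Terminal = L. A non-terminal position is W if it has a move to some L; otherwise it is L.
Every edge goes from a vertex to one that appears earlier in the order 4, 5, 3, 6, 1, 2, so processing vertices in that order labels each vertex after all of its successors.
4: no outgoing edge → L
5: no outgoing edge → L
3: can move to 4, which is L ⇒ W
6: can move to 5, which is L ⇒ W
1: can move to 5, which is L ⇒ W
2: moves to 1(W), 6(W), 3(W); every one is W ⇒ L
The L vertices are 2, 4, 5; that is 3 in all.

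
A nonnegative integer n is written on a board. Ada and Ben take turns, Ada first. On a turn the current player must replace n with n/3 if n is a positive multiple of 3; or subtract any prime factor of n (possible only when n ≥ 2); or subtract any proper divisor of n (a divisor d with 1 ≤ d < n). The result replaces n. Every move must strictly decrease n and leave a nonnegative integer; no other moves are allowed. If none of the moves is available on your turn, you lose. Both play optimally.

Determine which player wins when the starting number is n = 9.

Ben wins.

Classify positions by backward induction: terminal positions (no move available) are L. From any other position, the mover wins iff some move reaches an L.
n=0: no move → L
n=1: no move → L
n=2: can move to 0, which is L ⇒ W
n=3: can move to 0, which is L ⇒ W
n=4: moves to 2(W), 3(W); every one is W ⇒ L
n=5: can move to 0, which is L ⇒ W
n=6: can move to 4, which is L ⇒ W
n=7: can move to 0, which is L ⇒ W
n=8: can move to 4, which is L ⇒ W
n=9: moves to 3(W), 6(W), 8(W); every one is W ⇒ L
The starting position 9 is L: whatever Ada does, the opponent receives a W position.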